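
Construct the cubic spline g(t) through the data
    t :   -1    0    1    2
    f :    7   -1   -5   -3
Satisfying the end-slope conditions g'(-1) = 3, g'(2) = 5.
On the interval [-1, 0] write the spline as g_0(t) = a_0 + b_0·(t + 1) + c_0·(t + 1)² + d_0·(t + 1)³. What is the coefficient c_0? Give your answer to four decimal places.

With m_i denoting the second derivative at x_i, h_i = 1, 1, 1, and Δ_i = (y_(i+1) − y_i)/h_i = -8, -4, 2:
  1·m_0 + 4·m_1 + 1·m_2 = 6(Δ_1 - Δ_0) = 24
  1·m_1 + 4·m_2 + 1·m_3 = 6(Δ_2 - Δ_1) = 36
Clamped end conditions give two more equations: 2h_0·m_0 + h_0·m_1 = 6(Δ_0 - g'(-1)) = -66 and h_2·m_2 + 2h_2·m_3 = 6(g'(2) - Δ_2) = 18.
Solving the tridiagonal system: m_0 = -122/3, m_1 = 46/3, m_2 = 10/3, m_3 = 22/3.
On [-1, 0], with g_0(t) = a_0 + b_0·(t + 1) + c_0·(t + 1)² + d_0·(t + 1)³: c_0 = m_0/2 = -61/3, d_0 = (m_1 - m_0)/(6h_0) = 28/3, b_0 = Δ_0 - h_0(2m_0 + m_1)/6 = 3.

-20.3333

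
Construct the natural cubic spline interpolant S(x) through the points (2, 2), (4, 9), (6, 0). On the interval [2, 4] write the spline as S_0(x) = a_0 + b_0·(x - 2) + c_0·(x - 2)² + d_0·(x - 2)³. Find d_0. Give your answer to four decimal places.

-0.5000

Put m_i = S'' at the i-th knot. Here h = (2, 2) and Δ = (7/2, -9/2), so the interior equations h_(i-1)·m_(i-1) + 2(h_(i-1)+h_i)·m_i + h_i·m_(i+1) = 6(Δ_i − Δ_(i-1)) read
  2·m_0 + 8·m_1 + 2·m_2 = 6(Δ_1 - Δ_0) = -48
Natural end conditions: m_0 = m_2 = 0.
Solving: m_0 = 0, m_1 = -6, m_2 = 0.
On [2, 4], with S_0(x) = a_0 + b_0·(x - 2) + c_0·(x - 2)² + d_0·(x - 2)³: c_0 = m_0/2 = 0, d_0 = (m_1 - m_0)/(6h_0) = -1/2, b_0 = Δ_0 - h_0(2m_0 + m_1)/6 = 11/2.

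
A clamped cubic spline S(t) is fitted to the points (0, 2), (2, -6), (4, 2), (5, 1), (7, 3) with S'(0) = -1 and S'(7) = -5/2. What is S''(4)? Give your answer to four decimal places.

-9.7131

Write M_i for S''(x_i). With h_i = 2, 2, 1, 2 and divided differences Δ_i = -4, 4, -1, 1, the continuity of S' gives the tridiagonal system
  2·M_0 + 8·M_1 + 2·M_2 = 6(Δ_1 - Δ_0) = 48
  2·M_1 + 6·M_2 + 1·M_3 = 6(Δ_2 - Δ_1) = -30
  1·M_2 + 6·M_3 + 2·M_4 = 6(Δ_3 - Δ_2) = 12
Clamped end conditions give two more equations: 2h_0·M_0 + h_0·M_1 = 6(Δ_0 - S'(0)) = -18 and h_3·M_3 + 2h_3·M_4 = 6(S'(7) - Δ_3) = -21.
Solving: M_0 = -1215/122, M_1 = 666/61, M_2 = -1185/122, M_3 = 393/61, M_4 = -2067/244.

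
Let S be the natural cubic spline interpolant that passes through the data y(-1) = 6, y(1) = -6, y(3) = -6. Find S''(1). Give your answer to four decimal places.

4.5000

With σ_i denoting the second derivative at x_i, h_i = 2, 2, and Δ_i = (y_(i+1) − y_i)/h_i = -6, 0:
  2·σ_0 + 8·σ_1 + 2·σ_2 = 6(Δ_1 - Δ_0) = 36
Natural end conditions: σ_0 = σ_2 = 0.
Forward elimination and back-substitution give σ_0 = 0, σ_1 = 9/2, σ_2 = 0.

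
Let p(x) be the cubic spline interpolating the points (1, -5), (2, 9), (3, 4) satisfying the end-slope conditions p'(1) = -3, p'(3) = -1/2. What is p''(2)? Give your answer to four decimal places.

Write m_i for p''(x_i). With h_i = 1, 1 and divided differences Δ_i = 14, -5, the continuity of p' gives the tridiagonal system
  1·m_0 + 4·m_1 + 1·m_2 = 6(Δ_1 - Δ_0) = -114
Clamped end conditions give two more equations: 2h_0·m_0 + h_0·m_1 = 6(Δ_0 - p'(1)) = 102 and h_1·m_1 + 2h_1·m_2 = 6(p'(3) - Δ_1) = 27.
Solving the tridiagonal system: m_0 = 323/4, m_1 = -119/2, m_2 = 173/4.

-59.5000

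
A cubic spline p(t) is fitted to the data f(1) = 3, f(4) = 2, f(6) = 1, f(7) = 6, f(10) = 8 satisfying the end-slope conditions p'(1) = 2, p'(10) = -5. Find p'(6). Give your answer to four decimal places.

3.3434

With M_i denoting the second derivative at x_i, h_i = 3, 2, 1, 3, and Δ_i = (y_(i+1) − y_i)/h_i = -1/3, -1/2, 5, 2/3:
  3·M_0 + 10·M_1 + 2·M_2 = 6(Δ_1 - Δ_0) = -1
  2·M_1 + 6·M_2 + 1·M_3 = 6(Δ_2 - Δ_1) = 33
  1·M_2 + 8·M_3 + 3·M_4 = 6(Δ_3 - Δ_2) = -26
Clamped end conditions give two more equations: 2h_0·M_0 + h_0·M_1 = 6(Δ_0 - p'(1)) = -14 and h_3·M_3 + 2h_3·M_4 = 6(p'(10) - Δ_3) = -34.
Solving: M_0 = -389/198, M_1 = -73/99, M_2 = 2429/396, M_3 = -461/198, M_4 = -1783/396.
On [6, 7], p'(t) = b_2 + 2c_2·(t - 6) + 3d_2·(t - 6)² with b_2 = Δ_2 - h_2(2M_2 + M_3)/6 = 331/99, c_2 = M_2/2 = 2429/792, d_2 = (M_3 - M_2)/(6h_2) = -1117/792. So p'(6) = 331/99.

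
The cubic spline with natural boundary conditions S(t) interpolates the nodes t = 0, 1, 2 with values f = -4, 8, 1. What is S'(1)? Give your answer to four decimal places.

2.5000

Put m_i = S'' at the i-th knot. Here h = (1, 1) and Δ = (12, -7), so the interior equations h_(i-1)·m_(i-1) + 2(h_(i-1)+h_i)·m_i + h_i·m_(i+1) = 6(Δ_i − Δ_(i-1)) read
  1·m_0 + 4·m_1 + 1·m_2 = 6(Δ_1 - Δ_0) = -114
Natural end conditions: m_0 = m_2 = 0.
Solving the tridiagonal system: m_0 = 0, m_1 = -57/2, m_2 = 0.
On [1, 2], S'(t) = b_1 + 2c_1·(t - 1) + 3d_1·(t - 1)² with b_1 = Δ_1 - h_1(2m_1 + m_2)/6 = 5/2, c_1 = m_1/2 = -57/4, d_1 = (m_2 - m_1)/(6h_1) = 19/4. So S'(1) = 5/2.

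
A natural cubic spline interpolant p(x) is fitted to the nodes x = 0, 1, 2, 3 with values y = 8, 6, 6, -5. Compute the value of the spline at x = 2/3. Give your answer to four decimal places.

6.1975

Let m_i = p''(x_i). Step sizes h_i = 1, 1, 1; slopes of the chords Δ_i = (y_(i+1) - y_i)/h_i = -2, 0, -11.
  1·m_0 + 4·m_1 + 1·m_2 = 6(Δ_1 - Δ_0) = 12
  1·m_1 + 4·m_2 + 1·m_3 = 6(Δ_2 - Δ_1) = -66
Natural end conditions: m_0 = m_3 = 0.
Solving the tridiagonal system: m_0 = 0, m_1 = 38/5, m_2 = -92/5, m_3 = 0.
On [0, 1], p(x) = 8 - 49/15·x + 0·x² + 19/15·x³.
With x = 2/3: p(2/3) = 502/81.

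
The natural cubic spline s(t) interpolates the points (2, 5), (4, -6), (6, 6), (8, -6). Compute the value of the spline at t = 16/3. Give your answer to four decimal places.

With σ_i denoting the second derivative at x_i, h_i = 2, 2, 2, and Δ_i = (y_(i+1) − y_i)/h_i = -11/2, 6, -6:
  2·σ_0 + 8·σ_1 + 2·σ_2 = 6(Δ_1 - Δ_0) = 69
  2·σ_1 + 8·σ_2 + 2·σ_3 = 6(Δ_2 - Δ_1) = -72
Natural end conditions: σ_0 = σ_3 = 0.
Forward elimination and back-substitution give σ_0 = 0, σ_1 = 58/5, σ_2 = -119/10, σ_3 = 0.
On [4, 6], s(t) = -6 + 67/30·(t - 4) + 29/5·(t - 4)² - 47/24·(t - 4)³.
With (t - 4) = 4/3: s(16/3) = 1072/405.

2.6469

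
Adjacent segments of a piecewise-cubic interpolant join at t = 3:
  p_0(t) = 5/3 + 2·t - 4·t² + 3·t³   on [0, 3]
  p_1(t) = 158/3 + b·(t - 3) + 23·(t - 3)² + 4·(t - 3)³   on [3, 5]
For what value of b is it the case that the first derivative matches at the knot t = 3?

p_0'(t) = 2 - 8·t + 9·t², so p_0'(3) = 59. On the right, p_1'(3) = b, so b = 59.

59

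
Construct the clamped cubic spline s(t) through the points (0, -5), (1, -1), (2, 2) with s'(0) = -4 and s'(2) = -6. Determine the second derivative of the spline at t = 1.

-1

Write m_i for s''(x_i). With h_i = 1, 1 and divided differences Δ_i = 4, 3, the continuity of s' gives the tridiagonal system
  1·m_0 + 4·m_1 + 1·m_2 = 6(Δ_1 - Δ_0) = -6
Clamped end conditions give two more equations: 2h_0·m_0 + h_0·m_1 = 6(Δ_0 - s'(0)) = 48 and h_1·m_1 + 2h_1·m_2 = 6(s'(2) - Δ_1) = -54.
Solving: m_0 = 49/2, m_1 = -1, m_2 = -53/2.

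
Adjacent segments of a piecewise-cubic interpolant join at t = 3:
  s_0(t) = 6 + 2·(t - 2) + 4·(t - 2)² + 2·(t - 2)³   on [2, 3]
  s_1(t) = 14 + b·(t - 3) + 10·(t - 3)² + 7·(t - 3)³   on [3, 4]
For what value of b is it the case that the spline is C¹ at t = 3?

s_0'(t) = 2 + 8·(t - 2) + 6·(t - 2)², so s_0'(3) = 16. On the right, s_1'(3) = b, so b = 16.

16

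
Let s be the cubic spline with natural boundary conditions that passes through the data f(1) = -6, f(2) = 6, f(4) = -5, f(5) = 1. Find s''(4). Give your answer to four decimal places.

Put M_i = s'' at the i-th knot. Here h = (1, 2, 1) and Δ = (12, -11/2, 6), so the interior equations h_(i-1)·M_(i-1) + 2(h_(i-1)+h_i)·M_i + h_i·M_(i+1) = 6(Δ_i − Δ_(i-1)) read
  1·M_0 + 6·M_1 + 2·M_2 = 6(Δ_1 - Δ_0) = -105
  2·M_1 + 6·M_2 + 1·M_3 = 6(Δ_2 - Δ_1) = 69
Natural end conditions: M_0 = M_3 = 0.
Forward elimination and back-substitution give M_0 = 0, M_1 = -24, M_2 = 39/2, M_3 = 0.

19.5000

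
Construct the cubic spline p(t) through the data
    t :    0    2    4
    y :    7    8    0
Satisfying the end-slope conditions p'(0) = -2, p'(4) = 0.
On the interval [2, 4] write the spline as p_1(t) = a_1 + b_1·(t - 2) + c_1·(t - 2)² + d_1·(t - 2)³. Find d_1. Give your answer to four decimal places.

Let σ_i = p''(x_i). Step sizes h_i = 2, 2; slopes of the chords Δ_i = (y_(i+1) - y_i)/h_i = 1/2, -4.
  2·σ_0 + 8·σ_1 + 2·σ_2 = 6(Δ_1 - Δ_0) = -27
Clamped end conditions give two more equations: 2h_0·σ_0 + h_0·σ_1 = 6(Δ_0 - p'(0)) = 15 and h_1·σ_1 + 2h_1·σ_2 = 6(p'(4) - Δ_1) = 24.
Solving the tridiagonal system: σ_0 = 61/8, σ_1 = -31/4, σ_2 = 79/8.
On [2, 4], with p_1(t) = a_1 + b_1·(t - 2) + c_1·(t - 2)² + d_1·(t - 2)³: c_1 = σ_1/2 = -31/8, d_1 = (σ_2 - σ_1)/(6h_1) = 47/32, b_1 = Δ_1 - h_1(2σ_1 + σ_2)/6 = -17/8.

1.4688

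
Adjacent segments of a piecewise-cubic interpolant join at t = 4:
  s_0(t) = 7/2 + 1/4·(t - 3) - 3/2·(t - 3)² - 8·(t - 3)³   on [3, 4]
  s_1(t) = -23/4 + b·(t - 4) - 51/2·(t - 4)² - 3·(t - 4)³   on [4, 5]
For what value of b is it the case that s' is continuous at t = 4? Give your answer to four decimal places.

-26.7500

s_0'(t) = 1/4 - 3·(t - 3) - 24·(t - 3)², so s_0'(4) = -107/4. On the right, s_1'(4) = b, so b = -107/4.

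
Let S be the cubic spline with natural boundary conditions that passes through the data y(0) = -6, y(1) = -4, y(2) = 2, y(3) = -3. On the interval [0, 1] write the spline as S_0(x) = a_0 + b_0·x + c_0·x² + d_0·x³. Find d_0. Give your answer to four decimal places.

Put σ_i = S'' at the i-th knot. Here h = (1, 1, 1) and Δ = (2, 6, -5), so the interior equations h_(i-1)·σ_(i-1) + 2(h_(i-1)+h_i)·σ_i + h_i·σ_(i+1) = 6(Δ_i − Δ_(i-1)) read
  1·σ_0 + 4·σ_1 + 1·σ_2 = 6(Δ_1 - Δ_0) = 24
  1·σ_1 + 4·σ_2 + 1·σ_3 = 6(Δ_2 - Δ_1) = -66
Natural end conditions: σ_0 = σ_3 = 0.
Forward elimination and back-substitution give σ_0 = 0, σ_1 = 54/5, σ_2 = -96/5, σ_3 = 0.
On [0, 1], with S_0(x) = a_0 + b_0·x + c_0·x² + d_0·x³: c_0 = σ_0/2 = 0, d_0 = (σ_1 - σ_0)/(6h_0) = 9/5, b_0 = Δ_0 - h_0(2σ_0 + σ_1)/6 = 1/5.

1.8000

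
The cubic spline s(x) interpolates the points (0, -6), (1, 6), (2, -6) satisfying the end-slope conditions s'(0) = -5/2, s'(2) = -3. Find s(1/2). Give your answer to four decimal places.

Put M_i = s'' at the i-th knot. Here h = (1, 1) and Δ = (12, -12), so the interior equations h_(i-1)·M_(i-1) + 2(h_(i-1)+h_i)·M_i + h_i·M_(i+1) = 6(Δ_i − Δ_(i-1)) read
  1·M_0 + 4·M_1 + 1·M_2 = 6(Δ_1 - Δ_0) = -144
Clamped end conditions give two more equations: 2h_0·M_0 + h_0·M_1 = 6(Δ_0 - s'(0)) = 87 and h_1·M_1 + 2h_1·M_2 = 6(s'(2) - Δ_1) = 54.
Forward elimination and back-substitution give M_0 = 317/4, M_1 = -143/2, M_2 = 251/4.
On [0, 1], s(x) = -6 - 5/2·x + 317/8·x² - 201/8·x³.
With x = 1/2: s(1/2) = -31/64.

-0.4844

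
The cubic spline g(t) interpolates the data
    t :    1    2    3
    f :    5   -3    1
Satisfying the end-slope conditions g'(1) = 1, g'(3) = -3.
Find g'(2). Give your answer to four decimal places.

-2.5000

Write M_i for g''(x_i). With h_i = 1, 1 and divided differences Δ_i = -8, 4, the continuity of g' gives the tridiagonal system
  1·M_0 + 4·M_1 + 1·M_2 = 6(Δ_1 - Δ_0) = 72
Clamped end conditions give two more equations: 2h_0·M_0 + h_0·M_1 = 6(Δ_0 - g'(1)) = -54 and h_1·M_1 + 2h_1·M_2 = 6(g'(3) - Δ_1) = -42.
Hence M_0 = -47, M_1 = 40, M_2 = -41.
On [2, 3], g'(t) = b_1 + 2c_1·(t - 2) + 3d_1·(t - 2)² with b_1 = Δ_1 - h_1(2M_1 + M_2)/6 = -5/2, c_1 = M_1/2 = 20, d_1 = (M_2 - M_1)/(6h_1) = -27/2. So g'(2) = -5/2.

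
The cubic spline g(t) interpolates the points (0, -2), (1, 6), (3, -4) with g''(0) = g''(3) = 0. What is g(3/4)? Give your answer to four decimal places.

Put M_i = g'' at the i-th knot. Here h = (1, 2) and Δ = (8, -5), so the interior equations h_(i-1)·M_(i-1) + 2(h_(i-1)+h_i)·M_i + h_i·M_(i+1) = 6(Δ_i − Δ_(i-1)) read
  1·M_0 + 6·M_1 + 2·M_2 = 6(Δ_1 - Δ_0) = -78
Natural end conditions: M_0 = M_2 = 0.
Hence M_0 = 0, M_1 = -13, M_2 = 0.
On [0, 1], g(t) = -2 + 61/6·t + 0·t² - 13/6·t³.
With t = 3/4: g(3/4) = 603/128.

4.7109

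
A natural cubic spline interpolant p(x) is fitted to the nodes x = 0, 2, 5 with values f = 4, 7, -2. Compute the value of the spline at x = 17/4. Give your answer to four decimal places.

1.1992

Write σ_i for p''(x_i). With h_i = 2, 3 and divided differences Δ_i = 3/2, -3, the continuity of p' gives the tridiagonal system
  2·σ_0 + 10·σ_1 + 3·σ_2 = 6(Δ_1 - Δ_0) = -27
Natural end conditions: σ_0 = σ_2 = 0.
Solving: σ_0 = 0, σ_1 = -27/10, σ_2 = 0.
On [2, 5], p(x) = 7 - 3/10·(x - 2) - 27/20·(x - 2)² + 3/20·(x - 2)³.
With (x - 2) = 9/4: p(17/4) = 307/256.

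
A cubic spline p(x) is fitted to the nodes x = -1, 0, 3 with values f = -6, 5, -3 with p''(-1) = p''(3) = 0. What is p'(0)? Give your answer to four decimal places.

With M_i denoting the second derivative at x_i, h_i = 1, 3, and Δ_i = (y_(i+1) − y_i)/h_i = 11, -8/3:
  1·M_0 + 8·M_1 + 3·M_2 = 6(Δ_1 - Δ_0) = -82
Natural end conditions: M_0 = M_2 = 0.
Forward elimination and back-substitution give M_0 = 0, M_1 = -41/4, M_2 = 0.
On [0, 3], p'(x) = b_1 + 2c_1·x + 3d_1·x² with b_1 = Δ_1 - h_1(2M_1 + M_2)/6 = 91/12, c_1 = M_1/2 = -41/8, d_1 = (M_2 - M_1)/(6h_1) = 41/72. So p'(0) = 91/12.

7.5833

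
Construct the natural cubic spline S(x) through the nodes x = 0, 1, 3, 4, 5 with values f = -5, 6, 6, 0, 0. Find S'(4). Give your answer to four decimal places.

With m_i denoting the second derivative at x_i, h_i = 1, 2, 1, 1, and Δ_i = (y_(i+1) − y_i)/h_i = 11, 0, -6, 0:
  1·m_0 + 6·m_1 + 2·m_2 = 6(Δ_1 - Δ_0) = -66
  2·m_1 + 6·m_2 + 1·m_3 = 6(Δ_2 - Δ_1) = -36
  1·m_2 + 4·m_3 + 1·m_4 = 6(Δ_3 - Δ_2) = 36
Natural end conditions: m_0 = m_4 = 0.
Hence m_0 = 0, m_1 = -579/61, m_2 = -276/61, m_3 = 618/61, m_4 = 0.
On [4, 5], S'(x) = b_3 + 2c_3·(x - 4) + 3d_3·(x - 4)² with b_3 = Δ_3 - h_3(2m_3 + m_4)/6 = -206/61, c_3 = m_3/2 = 309/61, d_3 = (m_4 - m_3)/(6h_3) = -103/61. So S'(4) = -206/61.

-3.3770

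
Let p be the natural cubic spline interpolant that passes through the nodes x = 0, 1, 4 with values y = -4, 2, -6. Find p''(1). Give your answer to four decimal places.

-6.5000

With m_i denoting the second derivative at x_i, h_i = 1, 3, and Δ_i = (y_(i+1) − y_i)/h_i = 6, -8/3:
  1·m_0 + 8·m_1 + 3·m_2 = 6(Δ_1 - Δ_0) = -52
Natural end conditions: m_0 = m_2 = 0.
Solving: m_0 = 0, m_1 = -13/2, m_2 = 0.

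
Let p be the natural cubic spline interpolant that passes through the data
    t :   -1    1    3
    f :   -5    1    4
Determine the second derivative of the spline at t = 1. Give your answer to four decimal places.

Write M_i for p''(x_i). With h_i = 2, 2 and divided differences Δ_i = 3, 3/2, the continuity of p' gives the tridiagonal system
  2·M_0 + 8·M_1 + 2·M_2 = 6(Δ_1 - Δ_0) = -9
Natural end conditions: M_0 = M_2 = 0.
Hence M_0 = 0, M_1 = -9/8, M_2 = 0.

-1.1250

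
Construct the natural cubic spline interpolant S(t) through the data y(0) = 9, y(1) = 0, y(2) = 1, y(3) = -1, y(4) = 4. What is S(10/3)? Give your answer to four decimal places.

-0.1733

Let σ_i = S''(x_i). Step sizes h_i = 1, 1, 1, 1; slopes of the chords Δ_i = (y_(i+1) - y_i)/h_i = -9, 1, -2, 5.
  1·σ_0 + 4·σ_1 + 1·σ_2 = 6(Δ_1 - Δ_0) = 60
  1·σ_1 + 4·σ_2 + 1·σ_3 = 6(Δ_2 - Δ_1) = -18
  1·σ_2 + 4·σ_3 + 1·σ_4 = 6(Δ_3 - Δ_2) = 42
Natural end conditions: σ_0 = σ_4 = 0.
Hence σ_0 = 0, σ_1 = 507/28, σ_2 = -87/7, σ_3 = 381/28, σ_4 = 0.
On [3, 4], S(t) = -1 + 13/28·(t - 3) + 381/56·(t - 3)² - 127/56·(t - 3)³.
With (t - 3) = 1/3: S(10/3) = -131/756.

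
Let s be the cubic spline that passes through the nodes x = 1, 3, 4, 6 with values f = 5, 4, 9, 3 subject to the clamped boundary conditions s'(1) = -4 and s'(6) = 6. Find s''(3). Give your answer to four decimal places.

Write M_i for s''(x_i). With h_i = 2, 1, 2 and divided differences Δ_i = -1/2, 5, -3, the continuity of s' gives the tridiagonal system
  2·M_0 + 6·M_1 + 1·M_2 = 6(Δ_1 - Δ_0) = 33
  1·M_1 + 6·M_2 + 2·M_3 = 6(Δ_2 - Δ_1) = -48
Clamped end conditions give two more equations: 2h_0·M_0 + h_0·M_1 = 6(Δ_0 - s'(1)) = 21 and h_2·M_2 + 2h_2·M_3 = 6(s'(6) - Δ_2) = 54.
Solving: M_0 = 43/32, M_1 = 125/16, M_2 = -265/16, M_3 = 697/32.

7.8125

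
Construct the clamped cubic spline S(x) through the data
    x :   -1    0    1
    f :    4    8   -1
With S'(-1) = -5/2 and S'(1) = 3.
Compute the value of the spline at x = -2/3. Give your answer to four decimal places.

Let σ_i = S''(x_i). Step sizes h_i = 1, 1; slopes of the chords Δ_i = (y_(i+1) - y_i)/h_i = 4, -9.
  1·σ_0 + 4·σ_1 + 1·σ_2 = 6(Δ_1 - Δ_0) = -78
Clamped end conditions give two more equations: 2h_0·σ_0 + h_0·σ_1 = 6(Δ_0 - S'(-1)) = 39 and h_1·σ_1 + 2h_1·σ_2 = 6(S'(1) - Δ_1) = 72.
Solving: σ_0 = 167/4, σ_1 = -89/2, σ_2 = 233/4.
On [-1, 0], S(x) = 4 - 5/2·(x + 1) + 167/8·(x + 1)² - 115/8·(x + 1)³.
With (x + 1) = 1/3: S(-2/3) = 535/108.

4.9537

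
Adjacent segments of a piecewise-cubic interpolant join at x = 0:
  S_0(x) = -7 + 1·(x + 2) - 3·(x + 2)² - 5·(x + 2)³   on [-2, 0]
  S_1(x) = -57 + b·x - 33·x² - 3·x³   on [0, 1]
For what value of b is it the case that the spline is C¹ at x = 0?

-71

S_0'(x) = 1 - 6·(x + 2) - 15·(x + 2)², so S_0'(0) = -71. On the right, S_1'(0) = b, so b = -71.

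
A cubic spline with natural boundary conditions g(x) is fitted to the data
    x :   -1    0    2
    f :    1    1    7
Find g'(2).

4

Write M_i for g''(x_i). With h_i = 1, 2 and divided differences Δ_i = 0, 3, the continuity of g' gives the tridiagonal system
  1·M_0 + 6·M_1 + 2·M_2 = 6(Δ_1 - Δ_0) = 18
Natural end conditions: M_0 = M_2 = 0.
Solving: M_0 = 0, M_1 = 3, M_2 = 0.
On [0, 2], g'(x) = b_1 + 2c_1·x + 3d_1·x² with b_1 = Δ_1 - h_1(2M_1 + M_2)/6 = 1, c_1 = M_1/2 = 3/2, d_1 = (M_2 - M_1)/(6h_1) = -1/4. So g'(2) = 4.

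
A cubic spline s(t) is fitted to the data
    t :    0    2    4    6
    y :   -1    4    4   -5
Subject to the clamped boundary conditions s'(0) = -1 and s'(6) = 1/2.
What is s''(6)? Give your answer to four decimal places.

Put m_i = s'' at the i-th knot. Here h = (2, 2, 2) and Δ = (5/2, 0, -9/2), so the interior equations h_(i-1)·m_(i-1) + 2(h_(i-1)+h_i)·m_i + h_i·m_(i+1) = 6(Δ_i − Δ_(i-1)) read
  2·m_0 + 8·m_1 + 2·m_2 = 6(Δ_1 - Δ_0) = -15
  2·m_1 + 8·m_2 + 2·m_3 = 6(Δ_2 - Δ_1) = -27
Clamped end conditions give two more equations: 2h_0·m_0 + h_0·m_1 = 6(Δ_0 - s'(0)) = 21 and h_2·m_2 + 2h_2·m_3 = 6(s'(6) - Δ_2) = 30.
Solving: m_0 = 63/10, m_1 = -21/10, m_2 = -27/5, m_3 = 51/5.

10.2000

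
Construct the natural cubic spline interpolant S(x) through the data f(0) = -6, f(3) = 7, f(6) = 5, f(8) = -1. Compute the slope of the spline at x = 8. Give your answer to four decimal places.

With M_i denoting the second derivative at x_i, h_i = 3, 3, 2, and Δ_i = (y_(i+1) − y_i)/h_i = 13/3, -2/3, -3:
  3·M_0 + 12·M_1 + 3·M_2 = 6(Δ_1 - Δ_0) = -30
  3·M_1 + 10·M_2 + 2·M_3 = 6(Δ_2 - Δ_1) = -14
Natural end conditions: M_0 = M_3 = 0.
Solving the tridiagonal system: M_0 = 0, M_1 = -86/37, M_2 = -26/37, M_3 = 0.
On [6, 8], S'(x) = b_2 + 2c_2·(x - 6) + 3d_2·(x - 6)² with b_2 = Δ_2 - h_2(2M_2 + M_3)/6 = -281/111, c_2 = M_2/2 = -13/37, d_2 = (M_3 - M_2)/(6h_2) = 13/222. So S'(8) = -359/111.

-3.2342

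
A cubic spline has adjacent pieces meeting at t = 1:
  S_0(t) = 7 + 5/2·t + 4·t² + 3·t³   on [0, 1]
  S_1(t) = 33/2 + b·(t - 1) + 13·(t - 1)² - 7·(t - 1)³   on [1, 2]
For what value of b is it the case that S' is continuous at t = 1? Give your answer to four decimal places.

19.5000

S_0'(t) = 5/2 + 8·t + 9·t², so S_0'(1) = 39/2. On the right, S_1'(1) = b, so b = 39/2.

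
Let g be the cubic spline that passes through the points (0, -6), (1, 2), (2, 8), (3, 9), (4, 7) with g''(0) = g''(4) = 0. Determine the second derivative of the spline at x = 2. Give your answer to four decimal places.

-6.4286

Put m_i = g'' at the i-th knot. Here h = (1, 1, 1, 1) and Δ = (8, 6, 1, -2), so the interior equations h_(i-1)·m_(i-1) + 2(h_(i-1)+h_i)·m_i + h_i·m_(i+1) = 6(Δ_i − Δ_(i-1)) read
  1·m_0 + 4·m_1 + 1·m_2 = 6(Δ_1 - Δ_0) = -12
  1·m_1 + 4·m_2 + 1·m_3 = 6(Δ_2 - Δ_1) = -30
  1·m_2 + 4·m_3 + 1·m_4 = 6(Δ_3 - Δ_2) = -18
Natural end conditions: m_0 = m_4 = 0.
Forward elimination and back-substitution give m_0 = 0, m_1 = -39/28, m_2 = -45/7, m_3 = -81/28, m_4 = 0.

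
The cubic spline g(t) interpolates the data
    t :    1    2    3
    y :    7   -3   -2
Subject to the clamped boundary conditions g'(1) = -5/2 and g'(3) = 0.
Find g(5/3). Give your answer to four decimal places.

Let m_i = g''(x_i). Step sizes h_i = 1, 1; slopes of the chords Δ_i = (y_(i+1) - y_i)/h_i = -10, 1.
  1·m_0 + 4·m_1 + 1·m_2 = 6(Δ_1 - Δ_0) = 66
Clamped end conditions give two more equations: 2h_0·m_0 + h_0·m_1 = 6(Δ_0 - g'(1)) = -45 and h_1·m_1 + 2h_1·m_2 = 6(g'(3) - Δ_1) = -6.
Forward elimination and back-substitution give m_0 = -151/4, m_1 = 61/2, m_2 = -73/4.
On [1, 2], g(t) = 7 - 5/2·(t - 1) - 151/8·(t - 1)² + 91/8·(t - 1)³.
With (t - 1) = 2/3: g(5/3) = 17/54.

0.3148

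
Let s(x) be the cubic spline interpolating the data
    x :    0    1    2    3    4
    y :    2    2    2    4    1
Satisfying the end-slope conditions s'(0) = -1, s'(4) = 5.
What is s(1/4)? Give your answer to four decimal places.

Write σ_i for s''(x_i). With h_i = 1, 1, 1, 1 and divided differences Δ_i = 0, 0, 2, -3, the continuity of s' gives the tridiagonal system
  1·σ_0 + 4·σ_1 + 1·σ_2 = 6(Δ_1 - Δ_0) = 0
  1·σ_1 + 4·σ_2 + 1·σ_3 = 6(Δ_2 - Δ_1) = 12
  1·σ_2 + 4·σ_3 + 1·σ_4 = 6(Δ_3 - Δ_2) = -30
Clamped end conditions give two more equations: 2h_0·σ_0 + h_0·σ_1 = 6(Δ_0 - s'(0)) = 6 and h_3·σ_3 + 2h_3·σ_4 = 6(s'(4) - Δ_3) = 48.
Forward elimination and back-substitution give σ_0 = 129/28, σ_1 = -45/14, σ_2 = 33/4, σ_3 = -249/14, σ_4 = 921/28.
On [0, 1], s(x) = 2 - 1·x + 129/56·x² - 73/56·x³.
With x = 1/4: s(1/4) = 6715/3584.

1.8736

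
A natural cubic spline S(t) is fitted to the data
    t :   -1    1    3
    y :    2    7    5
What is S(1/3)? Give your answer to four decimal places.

5.9815

Write σ_i for S''(x_i). With h_i = 2, 2 and divided differences Δ_i = 5/2, -1, the continuity of S' gives the tridiagonal system
  2·σ_0 + 8·σ_1 + 2·σ_2 = 6(Δ_1 - Δ_0) = -21
Natural end conditions: σ_0 = σ_2 = 0.
Solving: σ_0 = 0, σ_1 = -21/8, σ_2 = 0.
On [-1, 1], S(t) = 2 + 27/8·(t + 1) + 0·(t + 1)² - 7/32·(t + 1)³.
With (t + 1) = 4/3: S(1/3) = 323/54.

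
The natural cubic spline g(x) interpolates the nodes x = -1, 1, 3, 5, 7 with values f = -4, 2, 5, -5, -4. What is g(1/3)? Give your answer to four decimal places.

-0.1190

Let M_i = g''(x_i). Step sizes h_i = 2, 2, 2, 2; slopes of the chords Δ_i = (y_(i+1) - y_i)/h_i = 3, 3/2, -5, 1/2.
  2·M_0 + 8·M_1 + 2·M_2 = 6(Δ_1 - Δ_0) = -9
  2·M_1 + 8·M_2 + 2·M_3 = 6(Δ_2 - Δ_1) = -39
  2·M_2 + 8·M_3 + 2·M_4 = 6(Δ_3 - Δ_2) = 33
Natural end conditions: M_0 = M_4 = 0.
Hence M_0 = 0, M_1 = 27/56, M_2 = -45/7, M_3 = 321/56, M_4 = 0.
On [-1, 1], g(x) = -4 + 159/56·(x + 1) + 0·(x + 1)² + 9/224·(x + 1)³.
With (x + 1) = 4/3: g(1/3) = -5/42.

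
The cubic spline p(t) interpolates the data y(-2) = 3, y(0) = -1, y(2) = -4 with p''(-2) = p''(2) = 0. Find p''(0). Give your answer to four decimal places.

Let M_i = p''(x_i). Step sizes h_i = 2, 2; slopes of the chords Δ_i = (y_(i+1) - y_i)/h_i = -2, -3/2.
  2·M_0 + 8·M_1 + 2·M_2 = 6(Δ_1 - Δ_0) = 3
Natural end conditions: M_0 = M_2 = 0.
Forward elimination and back-substitution give M_0 = 0, M_1 = 3/8, M_2 = 0.

0.3750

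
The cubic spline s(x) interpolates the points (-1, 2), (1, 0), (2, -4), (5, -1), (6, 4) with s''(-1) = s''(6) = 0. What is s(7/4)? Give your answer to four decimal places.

Write M_i for s''(x_i). With h_i = 2, 1, 3, 1 and divided differences Δ_i = -1, -4, 1, 5, the continuity of s' gives the tridiagonal system
  2·M_0 + 6·M_1 + 1·M_2 = 6(Δ_1 - Δ_0) = -18
  1·M_1 + 8·M_2 + 3·M_3 = 6(Δ_2 - Δ_1) = 30
  3·M_2 + 8·M_3 + 1·M_4 = 6(Δ_3 - Δ_2) = 24
Natural end conditions: M_0 = M_4 = 0.
Solving the tridiagonal system: M_0 = 0, M_1 = -579/161, M_2 = 576/161, M_3 = 267/161, M_4 = 0.
On [1, 2], s(x) = 0 - 547/161·(x - 1) - 579/322·(x - 1)² + 55/46·(x - 1)³.
With (x - 1) = 3/4: s(7/4) = -62961/20608.

-3.0552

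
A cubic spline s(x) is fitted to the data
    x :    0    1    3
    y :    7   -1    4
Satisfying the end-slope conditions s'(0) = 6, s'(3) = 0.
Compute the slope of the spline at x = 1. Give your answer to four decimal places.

With m_i denoting the second derivative at x_i, h_i = 1, 2, and Δ_i = (y_(i+1) − y_i)/h_i = -8, 5/2:
  1·m_0 + 6·m_1 + 2·m_2 = 6(Δ_1 - Δ_0) = 63
Clamped end conditions give two more equations: 2h_0·m_0 + h_0·m_1 = 6(Δ_0 - s'(0)) = -84 and h_1·m_1 + 2h_1·m_2 = 6(s'(3) - Δ_1) = -15.
Forward elimination and back-substitution give m_0 = -109/2, m_1 = 25, m_2 = -65/4.
On [1, 3], s'(x) = b_1 + 2c_1·(x - 1) + 3d_1·(x - 1)² with b_1 = Δ_1 - h_1(2m_1 + m_2)/6 = -35/4, c_1 = m_1/2 = 25/2, d_1 = (m_2 - m_1)/(6h_1) = -55/16. So s'(1) = -35/4.

-8.7500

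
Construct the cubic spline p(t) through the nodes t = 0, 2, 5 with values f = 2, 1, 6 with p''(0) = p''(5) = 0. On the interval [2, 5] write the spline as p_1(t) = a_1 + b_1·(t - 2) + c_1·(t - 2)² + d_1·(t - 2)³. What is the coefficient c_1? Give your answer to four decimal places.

Write m_i for p''(x_i). With h_i = 2, 3 and divided differences Δ_i = -1/2, 5/3, the continuity of p' gives the tridiagonal system
  2·m_0 + 10·m_1 + 3·m_2 = 6(Δ_1 - Δ_0) = 13
Natural end conditions: m_0 = m_2 = 0.
Forward elimination and back-substitution give m_0 = 0, m_1 = 13/10, m_2 = 0.
On [2, 5], with p_1(t) = a_1 + b_1·(t - 2) + c_1·(t - 2)² + d_1·(t - 2)³: c_1 = m_1/2 = 13/20, d_1 = (m_2 - m_1)/(6h_1) = -13/180, b_1 = Δ_1 - h_1(2m_1 + m_2)/6 = 11/30.

0.6500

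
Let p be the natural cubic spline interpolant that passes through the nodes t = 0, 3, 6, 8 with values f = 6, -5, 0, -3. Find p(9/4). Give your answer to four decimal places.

-3.9217

Let M_i = p''(x_i). Step sizes h_i = 3, 3, 2; slopes of the chords Δ_i = (y_(i+1) - y_i)/h_i = -11/3, 5/3, -3/2.
  3·M_0 + 12·M_1 + 3·M_2 = 6(Δ_1 - Δ_0) = 32
  3·M_1 + 10·M_2 + 2·M_3 = 6(Δ_2 - Δ_1) = -19
Natural end conditions: M_0 = M_3 = 0.
Hence M_0 = 0, M_1 = 377/111, M_2 = -108/37, M_3 = 0.
On [0, 3], p(t) = 6 - 397/74·t + 0·t² + 377/1998·t³.
With t = 9/4: p(9/4) = -18573/4736.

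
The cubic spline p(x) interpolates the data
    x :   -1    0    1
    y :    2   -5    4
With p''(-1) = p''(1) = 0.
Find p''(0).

24

With σ_i denoting the second derivative at x_i, h_i = 1, 1, and Δ_i = (y_(i+1) − y_i)/h_i = -7, 9:
  1·σ_0 + 4·σ_1 + 1·σ_2 = 6(Δ_1 - Δ_0) = 96
Natural end conditions: σ_0 = σ_2 = 0.
Hence σ_0 = 0, σ_1 = 24, σ_2 = 0.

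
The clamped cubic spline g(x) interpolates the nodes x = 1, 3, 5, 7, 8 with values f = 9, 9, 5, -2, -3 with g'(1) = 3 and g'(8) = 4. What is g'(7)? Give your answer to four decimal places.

-3.6105

Put M_i = g'' at the i-th knot. Here h = (2, 2, 2, 1) and Δ = (0, -2, -7/2, -1), so the interior equations h_(i-1)·M_(i-1) + 2(h_(i-1)+h_i)·M_i + h_i·M_(i+1) = 6(Δ_i − Δ_(i-1)) read
  2·M_0 + 8·M_1 + 2·M_2 = 6(Δ_1 - Δ_0) = -12
  2·M_1 + 8·M_2 + 2·M_3 = 6(Δ_2 - Δ_1) = -9
  2·M_2 + 6·M_3 + 1·M_4 = 6(Δ_3 - Δ_2) = 15
Clamped end conditions give two more equations: 2h_0·M_0 + h_0·M_1 = 6(Δ_0 - g'(1)) = -18 and h_3·M_3 + 2h_3·M_4 = 6(g'(8) - Δ_3) = 30.
Solving the tridiagonal system: M_0 = -767/172, M_1 = -7/86, M_2 = -209/172, M_3 = 19/43, M_4 = 1271/86.
On [7, 8], g'(x) = b_3 + 2c_3·(x - 7) + 3d_3·(x - 7)² with b_3 = Δ_3 - h_3(2M_3 + M_4)/6 = -621/172, c_3 = M_3/2 = 19/86, d_3 = (M_4 - M_3)/(6h_3) = 411/172. So g'(7) = -621/172.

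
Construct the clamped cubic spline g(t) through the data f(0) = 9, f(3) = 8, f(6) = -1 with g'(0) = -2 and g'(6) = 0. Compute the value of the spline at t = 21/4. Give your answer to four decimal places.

With M_i denoting the second derivative at x_i, h_i = 3, 3, and Δ_i = (y_(i+1) − y_i)/h_i = -1/3, -3:
  3·M_0 + 12·M_1 + 3·M_2 = 6(Δ_1 - Δ_0) = -16
Clamped end conditions give two more equations: 2h_0·M_0 + h_0·M_1 = 6(Δ_0 - g'(0)) = 10 and h_1·M_1 + 2h_1·M_2 = 6(g'(6) - Δ_1) = 18.
Solving: M_0 = 10/3, M_1 = -10/3, M_2 = 14/3.
On [3, 6], g(t) = 8 - 2·(t - 3) - 5/3·(t - 3)² + 4/9·(t - 3)³.
With (t - 3) = 9/4: g(21/4) = 1/8.

0.1250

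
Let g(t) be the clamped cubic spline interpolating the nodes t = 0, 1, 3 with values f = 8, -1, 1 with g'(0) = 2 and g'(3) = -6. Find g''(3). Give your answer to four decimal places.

-23.1667

Write σ_i for g''(x_i). With h_i = 1, 2 and divided differences Δ_i = -9, 1, the continuity of g' gives the tridiagonal system
  1·σ_0 + 6·σ_1 + 2·σ_2 = 6(Δ_1 - Δ_0) = 60
Clamped end conditions give two more equations: 2h_0·σ_0 + h_0·σ_1 = 6(Δ_0 - g'(0)) = -66 and h_1·σ_1 + 2h_1·σ_2 = 6(g'(3) - Δ_1) = -42.
Forward elimination and back-substitution give σ_0 = -137/3, σ_1 = 76/3, σ_2 = -139/6.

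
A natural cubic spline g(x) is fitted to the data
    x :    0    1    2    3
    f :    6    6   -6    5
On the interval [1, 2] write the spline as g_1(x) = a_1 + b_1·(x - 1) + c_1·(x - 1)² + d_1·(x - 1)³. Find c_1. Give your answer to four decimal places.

With M_i denoting the second derivative at x_i, h_i = 1, 1, 1, and Δ_i = (y_(i+1) − y_i)/h_i = 0, -12, 11:
  1·M_0 + 4·M_1 + 1·M_2 = 6(Δ_1 - Δ_0) = -72
  1·M_1 + 4·M_2 + 1·M_3 = 6(Δ_2 - Δ_1) = 138
Natural end conditions: M_0 = M_3 = 0.
Solving the tridiagonal system: M_0 = 0, M_1 = -142/5, M_2 = 208/5, M_3 = 0.
On [1, 2], with g_1(x) = a_1 + b_1·(x - 1) + c_1·(x - 1)² + d_1·(x - 1)³: c_1 = M_1/2 = -71/5, d_1 = (M_2 - M_1)/(6h_1) = 35/3, b_1 = Δ_1 - h_1(2M_1 + M_2)/6 = -142/15.

-14.2000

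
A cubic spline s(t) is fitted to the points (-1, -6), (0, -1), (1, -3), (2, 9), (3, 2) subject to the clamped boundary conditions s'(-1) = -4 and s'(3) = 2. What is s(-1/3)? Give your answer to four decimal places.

-2.8254

Write σ_i for s''(x_i). With h_i = 1, 1, 1, 1 and divided differences Δ_i = 5, -2, 12, -7, the continuity of s' gives the tridiagonal system
  1·σ_0 + 4·σ_1 + 1·σ_2 = 6(Δ_1 - Δ_0) = -42
  1·σ_1 + 4·σ_2 + 1·σ_3 = 6(Δ_2 - Δ_1) = 84
  1·σ_2 + 4·σ_3 + 1·σ_4 = 6(Δ_3 - Δ_2) = -114
Clamped end conditions give two more equations: 2h_0·σ_0 + h_0·σ_1 = 6(Δ_0 - s'(-1)) = 54 and h_3·σ_3 + 2h_3·σ_4 = 6(s'(3) - Δ_3) = 54.
Forward elimination and back-substitution give σ_0 = 300/7, σ_1 = -222/7, σ_2 = 42, σ_3 = -366/7, σ_4 = 372/7.
On [-1, 0], s(t) = -6 - 4·(t + 1) + 150/7·(t + 1)² - 87/7·(t + 1)³.
With (t + 1) = 2/3: s(-1/3) = -178/63.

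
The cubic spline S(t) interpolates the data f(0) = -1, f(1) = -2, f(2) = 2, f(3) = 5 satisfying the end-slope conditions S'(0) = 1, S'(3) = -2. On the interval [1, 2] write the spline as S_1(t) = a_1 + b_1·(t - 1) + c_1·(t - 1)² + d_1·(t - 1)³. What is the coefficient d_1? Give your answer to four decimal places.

-1.8000

Write M_i for S''(x_i). With h_i = 1, 1, 1 and divided differences Δ_i = -1, 4, 3, the continuity of S' gives the tridiagonal system
  1·M_0 + 4·M_1 + 1·M_2 = 6(Δ_1 - Δ_0) = 30
  1·M_1 + 4·M_2 + 1·M_3 = 6(Δ_2 - Δ_1) = -6
Clamped end conditions give two more equations: 2h_0·M_0 + h_0·M_1 = 6(Δ_0 - S'(0)) = -12 and h_2·M_2 + 2h_2·M_3 = 6(S'(3) - Δ_2) = -30.
Forward elimination and back-substitution give M_0 = -56/5, M_1 = 52/5, M_2 = -2/5, M_3 = -74/5.
On [1, 2], with S_1(t) = a_1 + b_1·(t - 1) + c_1·(t - 1)² + d_1·(t - 1)³: c_1 = M_1/2 = 26/5, d_1 = (M_2 - M_1)/(6h_1) = -9/5, b_1 = Δ_1 - h_1(2M_1 + M_2)/6 = 3/5.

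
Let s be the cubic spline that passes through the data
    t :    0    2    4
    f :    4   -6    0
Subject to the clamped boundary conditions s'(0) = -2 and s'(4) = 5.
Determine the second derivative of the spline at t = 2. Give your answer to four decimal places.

Write σ_i for s''(x_i). With h_i = 2, 2 and divided differences Δ_i = -5, 3, the continuity of s' gives the tridiagonal system
  2·σ_0 + 8·σ_1 + 2·σ_2 = 6(Δ_1 - Δ_0) = 48
Clamped end conditions give two more equations: 2h_0·σ_0 + h_0·σ_1 = 6(Δ_0 - s'(0)) = -18 and h_1·σ_1 + 2h_1·σ_2 = 6(s'(4) - Δ_1) = 12.
Solving the tridiagonal system: σ_0 = -35/4, σ_1 = 17/2, σ_2 = -5/4.

8.5000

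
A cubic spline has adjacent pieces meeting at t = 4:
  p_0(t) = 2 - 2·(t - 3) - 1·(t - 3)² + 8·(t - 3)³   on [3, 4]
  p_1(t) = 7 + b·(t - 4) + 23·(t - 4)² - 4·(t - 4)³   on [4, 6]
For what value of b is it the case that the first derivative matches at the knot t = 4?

p_0'(t) = -2 - 2·(t - 3) + 24·(t - 3)², so p_0'(4) = 20. On the right, p_1'(4) = b, so b = 20.

20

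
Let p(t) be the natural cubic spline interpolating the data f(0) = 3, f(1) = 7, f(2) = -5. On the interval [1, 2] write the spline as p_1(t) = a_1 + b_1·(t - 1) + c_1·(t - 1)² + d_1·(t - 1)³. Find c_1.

Write m_i for p''(x_i). With h_i = 1, 1 and divided differences Δ_i = 4, -12, the continuity of p' gives the tridiagonal system
  1·m_0 + 4·m_1 + 1·m_2 = 6(Δ_1 - Δ_0) = -96
Natural end conditions: m_0 = m_2 = 0.
Solving: m_0 = 0, m_1 = -24, m_2 = 0.
On [1, 2], with p_1(t) = a_1 + b_1·(t - 1) + c_1·(t - 1)² + d_1·(t - 1)³: c_1 = m_1/2 = -12, d_1 = (m_2 - m_1)/(6h_1) = 4, b_1 = Δ_1 - h_1(2m_1 + m_2)/6 = -4.

-12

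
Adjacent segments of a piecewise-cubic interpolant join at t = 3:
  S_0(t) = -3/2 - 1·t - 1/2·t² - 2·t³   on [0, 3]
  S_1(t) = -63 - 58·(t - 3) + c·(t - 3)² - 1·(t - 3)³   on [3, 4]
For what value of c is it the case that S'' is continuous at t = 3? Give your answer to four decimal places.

-18.5000

S_0''(t) = -1 - 12·t, so S_0''(3) = -37. On the right, S_1''(3) = 2c, so c = -37/2.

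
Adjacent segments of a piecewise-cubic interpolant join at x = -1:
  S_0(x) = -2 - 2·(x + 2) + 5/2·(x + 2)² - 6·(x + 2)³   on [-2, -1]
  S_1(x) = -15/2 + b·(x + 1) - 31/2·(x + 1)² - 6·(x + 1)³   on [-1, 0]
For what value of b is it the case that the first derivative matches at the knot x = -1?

S_0'(x) = -2 + 5·(x + 2) - 18·(x + 2)², so S_0'(-1) = -15. On the right, S_1'(-1) = b, so b = -15.

-15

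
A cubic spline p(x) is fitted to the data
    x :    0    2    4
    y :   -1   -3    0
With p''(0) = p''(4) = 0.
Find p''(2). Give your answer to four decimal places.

1.8750

Let m_i = p''(x_i). Step sizes h_i = 2, 2; slopes of the chords Δ_i = (y_(i+1) - y_i)/h_i = -1, 3/2.
  2·m_0 + 8·m_1 + 2·m_2 = 6(Δ_1 - Δ_0) = 15
Natural end conditions: m_0 = m_2 = 0.
Solving: m_0 = 0, m_1 = 15/8, m_2 = 0.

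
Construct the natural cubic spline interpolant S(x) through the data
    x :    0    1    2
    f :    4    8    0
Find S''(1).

-18

With M_i denoting the second derivative at x_i, h_i = 1, 1, and Δ_i = (y_(i+1) − y_i)/h_i = 4, -8:
  1·M_0 + 4·M_1 + 1·M_2 = 6(Δ_1 - Δ_0) = -72
Natural end conditions: M_0 = M_2 = 0.
Solving: M_0 = 0, M_1 = -18, M_2 = 0.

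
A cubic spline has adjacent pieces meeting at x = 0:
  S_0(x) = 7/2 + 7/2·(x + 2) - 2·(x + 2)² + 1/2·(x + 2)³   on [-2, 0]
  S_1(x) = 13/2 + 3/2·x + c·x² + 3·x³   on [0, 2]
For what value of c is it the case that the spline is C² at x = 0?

S_0''(x) = -4 + 3·(x + 2), so S_0''(0) = 2. On the right, S_1''(0) = 2c, so c = 1.

1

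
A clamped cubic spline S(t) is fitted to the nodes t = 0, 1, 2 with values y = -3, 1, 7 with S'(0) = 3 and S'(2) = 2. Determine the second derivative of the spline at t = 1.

Write M_i for S''(x_i). With h_i = 1, 1 and divided differences Δ_i = 4, 6, the continuity of S' gives the tridiagonal system
  1·M_0 + 4·M_1 + 1·M_2 = 6(Δ_1 - Δ_0) = 12
Clamped end conditions give two more equations: 2h_0·M_0 + h_0·M_1 = 6(Δ_0 - S'(0)) = 6 and h_1·M_1 + 2h_1·M_2 = 6(S'(2) - Δ_1) = -24.
Solving the tridiagonal system: M_0 = -1/2, M_1 = 7, M_2 = -31/2.

7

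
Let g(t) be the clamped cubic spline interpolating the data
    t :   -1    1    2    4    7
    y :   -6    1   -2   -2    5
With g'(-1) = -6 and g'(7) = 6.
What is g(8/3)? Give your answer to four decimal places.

Put M_i = g'' at the i-th knot. Here h = (2, 1, 2, 3) and Δ = (7/2, -3, 0, 7/3), so the interior equations h_(i-1)·M_(i-1) + 2(h_(i-1)+h_i)·M_i + h_i·M_(i+1) = 6(Δ_i − Δ_(i-1)) read
  2·M_0 + 6·M_1 + 1·M_2 = 6(Δ_1 - Δ_0) = -39
  1·M_1 + 6·M_2 + 2·M_3 = 6(Δ_2 - Δ_1) = 18
  2·M_2 + 10·M_3 + 3·M_4 = 6(Δ_3 - Δ_2) = 14
Clamped end conditions give two more equations: 2h_0·M_0 + h_0·M_1 = 6(Δ_0 - g'(-1)) = 57 and h_3·M_3 + 2h_3·M_4 = 6(g'(7) - Δ_3) = 22.
Solving the tridiagonal system: M_0 = 13033/604, M_1 = -2213/151, M_2 = 1745/302, M_3 = -152/151, M_4 = 1889/453.
On [2, 4], g(t) = -2 - 531/151·(t - 2) + 1745/604·(t - 2)² - 683/1208·(t - 2)³.
With (t - 2) = 2/3: g(8/3) = -13160/4077.

-3.2279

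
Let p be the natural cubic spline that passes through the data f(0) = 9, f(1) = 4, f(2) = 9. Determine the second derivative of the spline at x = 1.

15

With M_i denoting the second derivative at x_i, h_i = 1, 1, and Δ_i = (y_(i+1) − y_i)/h_i = -5, 5:
  1·M_0 + 4·M_1 + 1·M_2 = 6(Δ_1 - Δ_0) = 60
Natural end conditions: M_0 = M_2 = 0.
Forward elimination and back-substitution give M_0 = 0, M_1 = 15, M_2 = 0.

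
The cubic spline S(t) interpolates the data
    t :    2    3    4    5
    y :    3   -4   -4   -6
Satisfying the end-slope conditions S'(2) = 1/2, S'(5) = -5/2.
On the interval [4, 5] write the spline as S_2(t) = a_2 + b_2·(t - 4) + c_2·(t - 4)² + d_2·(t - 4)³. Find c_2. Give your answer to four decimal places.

-4.5000

Write M_i for S''(x_i). With h_i = 1, 1, 1 and divided differences Δ_i = -7, 0, -2, the continuity of S' gives the tridiagonal system
  1·M_0 + 4·M_1 + 1·M_2 = 6(Δ_1 - Δ_0) = 42
  1·M_1 + 4·M_2 + 1·M_3 = 6(Δ_2 - Δ_1) = -12
Clamped end conditions give two more equations: 2h_0·M_0 + h_0·M_1 = 6(Δ_0 - S'(2)) = -45 and h_2·M_2 + 2h_2·M_3 = 6(S'(5) - Δ_2) = -3.
Hence M_0 = -33, M_1 = 21, M_2 = -9, M_3 = 3.
On [4, 5], with S_2(t) = a_2 + b_2·(t - 4) + c_2·(t - 4)² + d_2·(t - 4)³: c_2 = M_2/2 = -9/2, d_2 = (M_3 - M_2)/(6h_2) = 2, b_2 = Δ_2 - h_2(2M_2 + M_3)/6 = 1/2.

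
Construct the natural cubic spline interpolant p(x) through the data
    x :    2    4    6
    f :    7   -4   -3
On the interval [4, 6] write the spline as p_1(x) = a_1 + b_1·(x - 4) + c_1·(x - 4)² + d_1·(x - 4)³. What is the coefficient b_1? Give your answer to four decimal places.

-2.5000

Write m_i for p''(x_i). With h_i = 2, 2 and divided differences Δ_i = -11/2, 1/2, the continuity of p' gives the tridiagonal system
  2·m_0 + 8·m_1 + 2·m_2 = 6(Δ_1 - Δ_0) = 36
Natural end conditions: m_0 = m_2 = 0.
Hence m_0 = 0, m_1 = 9/2, m_2 = 0.
On [4, 6], with p_1(x) = a_1 + b_1·(x - 4) + c_1·(x - 4)² + d_1·(x - 4)³: c_1 = m_1/2 = 9/4, d_1 = (m_2 - m_1)/(6h_1) = -3/8, b_1 = Δ_1 - h_1(2m_1 + m_2)/6 = -5/2.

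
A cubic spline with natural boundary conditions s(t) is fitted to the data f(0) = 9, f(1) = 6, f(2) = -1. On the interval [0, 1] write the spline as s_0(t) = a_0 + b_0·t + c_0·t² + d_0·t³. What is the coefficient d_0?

-1

Let M_i = s''(x_i). Step sizes h_i = 1, 1; slopes of the chords Δ_i = (y_(i+1) - y_i)/h_i = -3, -7.
  1·M_0 + 4·M_1 + 1·M_2 = 6(Δ_1 - Δ_0) = -24
Natural end conditions: M_0 = M_2 = 0.
Solving the tridiagonal system: M_0 = 0, M_1 = -6, M_2 = 0.
On [0, 1], with s_0(t) = a_0 + b_0·t + c_0·t² + d_0·t³: c_0 = M_0/2 = 0, d_0 = (M_1 - M_0)/(6h_0) = -1, b_0 = Δ_0 - h_0(2M_0 + M_1)/6 = -2.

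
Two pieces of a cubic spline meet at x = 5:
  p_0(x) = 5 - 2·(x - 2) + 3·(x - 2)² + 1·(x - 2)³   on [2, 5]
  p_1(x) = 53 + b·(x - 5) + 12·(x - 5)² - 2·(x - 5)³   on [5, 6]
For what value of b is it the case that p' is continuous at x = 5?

43

p_0'(x) = -2 + 6·(x - 2) + 3·(x - 2)², so p_0'(5) = 43. On the right, p_1'(5) = b, so b = 43.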